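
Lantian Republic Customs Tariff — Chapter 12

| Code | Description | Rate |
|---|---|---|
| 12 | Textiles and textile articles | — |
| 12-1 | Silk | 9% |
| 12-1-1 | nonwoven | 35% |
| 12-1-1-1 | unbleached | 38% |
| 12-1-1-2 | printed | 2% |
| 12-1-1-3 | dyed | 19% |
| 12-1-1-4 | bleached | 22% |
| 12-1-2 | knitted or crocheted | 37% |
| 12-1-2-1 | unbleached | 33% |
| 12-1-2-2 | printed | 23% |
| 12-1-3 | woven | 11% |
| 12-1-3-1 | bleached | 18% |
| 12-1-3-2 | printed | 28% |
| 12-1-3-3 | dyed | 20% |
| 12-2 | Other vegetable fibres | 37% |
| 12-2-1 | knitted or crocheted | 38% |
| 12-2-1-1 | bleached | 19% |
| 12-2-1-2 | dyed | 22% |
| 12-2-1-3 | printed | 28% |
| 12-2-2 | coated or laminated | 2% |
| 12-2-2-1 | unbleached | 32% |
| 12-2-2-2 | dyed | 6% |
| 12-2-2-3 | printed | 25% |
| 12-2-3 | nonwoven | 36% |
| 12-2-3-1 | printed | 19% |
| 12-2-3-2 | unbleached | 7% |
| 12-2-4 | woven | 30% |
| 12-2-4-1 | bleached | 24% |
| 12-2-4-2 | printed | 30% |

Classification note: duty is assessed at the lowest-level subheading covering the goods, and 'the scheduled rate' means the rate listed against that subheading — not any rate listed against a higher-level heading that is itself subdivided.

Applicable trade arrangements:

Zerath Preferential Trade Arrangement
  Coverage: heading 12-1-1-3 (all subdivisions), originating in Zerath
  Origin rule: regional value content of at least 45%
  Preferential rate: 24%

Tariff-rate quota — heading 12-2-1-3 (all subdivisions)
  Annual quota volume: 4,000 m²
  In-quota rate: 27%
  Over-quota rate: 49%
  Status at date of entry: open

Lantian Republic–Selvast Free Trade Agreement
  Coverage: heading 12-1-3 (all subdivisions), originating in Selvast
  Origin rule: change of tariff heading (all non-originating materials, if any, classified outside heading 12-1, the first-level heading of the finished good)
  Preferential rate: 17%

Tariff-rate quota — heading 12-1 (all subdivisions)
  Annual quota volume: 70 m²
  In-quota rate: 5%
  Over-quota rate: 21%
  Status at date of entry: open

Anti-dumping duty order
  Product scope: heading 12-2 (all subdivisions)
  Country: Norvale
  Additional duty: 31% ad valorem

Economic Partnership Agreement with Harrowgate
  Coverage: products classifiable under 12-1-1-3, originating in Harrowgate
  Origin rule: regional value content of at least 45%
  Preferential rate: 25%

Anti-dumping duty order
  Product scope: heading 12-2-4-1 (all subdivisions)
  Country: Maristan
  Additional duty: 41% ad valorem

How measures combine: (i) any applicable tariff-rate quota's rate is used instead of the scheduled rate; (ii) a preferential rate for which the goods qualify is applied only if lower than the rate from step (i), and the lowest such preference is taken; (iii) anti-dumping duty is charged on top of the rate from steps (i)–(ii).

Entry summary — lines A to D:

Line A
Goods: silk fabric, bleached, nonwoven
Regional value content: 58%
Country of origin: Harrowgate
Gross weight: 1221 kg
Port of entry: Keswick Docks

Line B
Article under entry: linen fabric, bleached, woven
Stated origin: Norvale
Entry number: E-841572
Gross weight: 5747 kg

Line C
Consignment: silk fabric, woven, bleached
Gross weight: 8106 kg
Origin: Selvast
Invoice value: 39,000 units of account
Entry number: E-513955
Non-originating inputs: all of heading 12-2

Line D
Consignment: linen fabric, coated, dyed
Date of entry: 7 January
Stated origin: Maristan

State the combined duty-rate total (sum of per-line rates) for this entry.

71%

Line A: silk → 12-1; nonwoven → 12-1-1; bleached → 12-1-1-4. Scheduled 22%. quota on 12-1 open → in-quota 5%; Harrowgate agreement on 12-1-1-3: 12-1-1-4 not covered. → 5%.
Line B: linen → 12-2; woven → 12-2-4; bleached → 12-2-4-1. Scheduled 24%. anti-dumping (Norvale, 12-2): +31%; total 24% + 31% = 55%. → 55%.
Line C: silk → 12-1; woven → 12-1-3; bleached → 12-1-3-1. Scheduled 18%. quota on 12-1 open → in-quota 5%; Selvast agreement on 12-1-3: CTH met → 17% available; preference 17% not lower than 5% → no reduction. → 5%.
Line D: linen → 12-2; coated → 12-2-2; dyed → 12-2-2-2. Scheduled 6%. No special measure applies. → 6%.
Sum: 5% + 55% + 5% + 6% = 71%.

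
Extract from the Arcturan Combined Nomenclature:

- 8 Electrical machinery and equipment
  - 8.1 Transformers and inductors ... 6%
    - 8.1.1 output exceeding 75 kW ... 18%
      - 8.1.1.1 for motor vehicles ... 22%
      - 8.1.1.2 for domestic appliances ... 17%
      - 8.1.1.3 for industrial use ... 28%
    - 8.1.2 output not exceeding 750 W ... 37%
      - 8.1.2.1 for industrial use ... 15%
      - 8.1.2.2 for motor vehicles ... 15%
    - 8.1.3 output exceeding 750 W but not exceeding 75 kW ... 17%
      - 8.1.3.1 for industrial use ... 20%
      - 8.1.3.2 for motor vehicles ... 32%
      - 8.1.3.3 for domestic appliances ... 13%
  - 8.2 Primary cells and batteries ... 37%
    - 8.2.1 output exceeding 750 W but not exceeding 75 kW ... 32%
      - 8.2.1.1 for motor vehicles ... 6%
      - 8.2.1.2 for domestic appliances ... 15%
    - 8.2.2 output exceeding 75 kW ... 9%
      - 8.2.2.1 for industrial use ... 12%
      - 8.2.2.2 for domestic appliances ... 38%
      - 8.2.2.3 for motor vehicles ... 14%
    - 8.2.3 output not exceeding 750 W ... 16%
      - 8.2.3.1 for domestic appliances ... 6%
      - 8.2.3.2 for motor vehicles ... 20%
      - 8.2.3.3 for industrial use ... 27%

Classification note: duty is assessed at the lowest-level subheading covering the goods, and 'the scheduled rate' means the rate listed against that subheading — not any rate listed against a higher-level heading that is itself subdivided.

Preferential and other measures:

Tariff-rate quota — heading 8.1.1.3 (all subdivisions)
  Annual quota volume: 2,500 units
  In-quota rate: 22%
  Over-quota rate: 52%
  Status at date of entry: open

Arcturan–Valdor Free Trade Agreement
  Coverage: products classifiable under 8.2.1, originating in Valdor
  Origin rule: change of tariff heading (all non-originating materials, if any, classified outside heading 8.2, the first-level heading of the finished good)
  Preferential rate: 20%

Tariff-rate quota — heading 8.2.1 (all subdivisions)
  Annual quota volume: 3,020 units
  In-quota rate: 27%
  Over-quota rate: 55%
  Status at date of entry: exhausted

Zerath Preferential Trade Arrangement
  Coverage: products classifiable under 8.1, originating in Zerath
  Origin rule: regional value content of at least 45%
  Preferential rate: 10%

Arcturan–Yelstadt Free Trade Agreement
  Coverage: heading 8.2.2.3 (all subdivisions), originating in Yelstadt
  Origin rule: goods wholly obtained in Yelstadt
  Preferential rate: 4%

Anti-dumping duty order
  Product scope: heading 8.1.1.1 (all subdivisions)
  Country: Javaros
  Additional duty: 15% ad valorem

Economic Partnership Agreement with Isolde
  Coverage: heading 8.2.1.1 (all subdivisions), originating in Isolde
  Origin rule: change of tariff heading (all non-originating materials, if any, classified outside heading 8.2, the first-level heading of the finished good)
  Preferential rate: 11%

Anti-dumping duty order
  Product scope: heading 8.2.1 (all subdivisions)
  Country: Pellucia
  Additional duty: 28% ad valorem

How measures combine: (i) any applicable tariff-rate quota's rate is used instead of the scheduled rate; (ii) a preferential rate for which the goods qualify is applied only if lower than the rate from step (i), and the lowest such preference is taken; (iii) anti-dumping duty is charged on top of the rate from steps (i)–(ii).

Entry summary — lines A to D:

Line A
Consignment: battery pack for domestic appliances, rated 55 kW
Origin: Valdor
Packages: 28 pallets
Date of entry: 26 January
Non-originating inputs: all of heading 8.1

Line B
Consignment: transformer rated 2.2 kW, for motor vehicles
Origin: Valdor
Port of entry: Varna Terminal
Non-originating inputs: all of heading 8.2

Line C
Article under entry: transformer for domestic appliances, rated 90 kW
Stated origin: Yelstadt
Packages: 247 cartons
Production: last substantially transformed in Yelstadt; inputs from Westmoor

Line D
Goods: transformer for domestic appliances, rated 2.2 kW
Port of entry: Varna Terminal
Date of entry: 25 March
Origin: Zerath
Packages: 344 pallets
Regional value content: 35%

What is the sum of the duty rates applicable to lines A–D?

Line A: battery pack → 8.2; rated 55 kW → 8.2.1; for domestic appliances → 8.2.1.2. Scheduled 15%. quota on 8.2.1 exhausted → over-quota 55%; Valdor agreement on 8.2.1: CTH met → 20% available; preferential 20%. → 20%.
Line B: transformer → 8.1; rated 2.2 kW → 8.1.3; for motor vehicles → 8.1.3.2. Scheduled 32%. Valdor agreement on 8.2.1: 8.1.3.2 not covered. → 32%.
Line C: transformer → 8.1; rated 90 kW → 8.1.1; for domestic appliances → 8.1.1.2. Scheduled 17%. Yelstadt agreement on 8.2.2.3: 8.1.1.2 not covered. → 17%.
Line D: transformer → 8.1; rated 2.2 kW → 8.1.3; for domestic appliances → 8.1.3.3. Scheduled 13%. Zerath agreement on 8.1: RVC < 45%. → 13%.
Sum: 20% + 32% + 17% + 13% = 82%.

82%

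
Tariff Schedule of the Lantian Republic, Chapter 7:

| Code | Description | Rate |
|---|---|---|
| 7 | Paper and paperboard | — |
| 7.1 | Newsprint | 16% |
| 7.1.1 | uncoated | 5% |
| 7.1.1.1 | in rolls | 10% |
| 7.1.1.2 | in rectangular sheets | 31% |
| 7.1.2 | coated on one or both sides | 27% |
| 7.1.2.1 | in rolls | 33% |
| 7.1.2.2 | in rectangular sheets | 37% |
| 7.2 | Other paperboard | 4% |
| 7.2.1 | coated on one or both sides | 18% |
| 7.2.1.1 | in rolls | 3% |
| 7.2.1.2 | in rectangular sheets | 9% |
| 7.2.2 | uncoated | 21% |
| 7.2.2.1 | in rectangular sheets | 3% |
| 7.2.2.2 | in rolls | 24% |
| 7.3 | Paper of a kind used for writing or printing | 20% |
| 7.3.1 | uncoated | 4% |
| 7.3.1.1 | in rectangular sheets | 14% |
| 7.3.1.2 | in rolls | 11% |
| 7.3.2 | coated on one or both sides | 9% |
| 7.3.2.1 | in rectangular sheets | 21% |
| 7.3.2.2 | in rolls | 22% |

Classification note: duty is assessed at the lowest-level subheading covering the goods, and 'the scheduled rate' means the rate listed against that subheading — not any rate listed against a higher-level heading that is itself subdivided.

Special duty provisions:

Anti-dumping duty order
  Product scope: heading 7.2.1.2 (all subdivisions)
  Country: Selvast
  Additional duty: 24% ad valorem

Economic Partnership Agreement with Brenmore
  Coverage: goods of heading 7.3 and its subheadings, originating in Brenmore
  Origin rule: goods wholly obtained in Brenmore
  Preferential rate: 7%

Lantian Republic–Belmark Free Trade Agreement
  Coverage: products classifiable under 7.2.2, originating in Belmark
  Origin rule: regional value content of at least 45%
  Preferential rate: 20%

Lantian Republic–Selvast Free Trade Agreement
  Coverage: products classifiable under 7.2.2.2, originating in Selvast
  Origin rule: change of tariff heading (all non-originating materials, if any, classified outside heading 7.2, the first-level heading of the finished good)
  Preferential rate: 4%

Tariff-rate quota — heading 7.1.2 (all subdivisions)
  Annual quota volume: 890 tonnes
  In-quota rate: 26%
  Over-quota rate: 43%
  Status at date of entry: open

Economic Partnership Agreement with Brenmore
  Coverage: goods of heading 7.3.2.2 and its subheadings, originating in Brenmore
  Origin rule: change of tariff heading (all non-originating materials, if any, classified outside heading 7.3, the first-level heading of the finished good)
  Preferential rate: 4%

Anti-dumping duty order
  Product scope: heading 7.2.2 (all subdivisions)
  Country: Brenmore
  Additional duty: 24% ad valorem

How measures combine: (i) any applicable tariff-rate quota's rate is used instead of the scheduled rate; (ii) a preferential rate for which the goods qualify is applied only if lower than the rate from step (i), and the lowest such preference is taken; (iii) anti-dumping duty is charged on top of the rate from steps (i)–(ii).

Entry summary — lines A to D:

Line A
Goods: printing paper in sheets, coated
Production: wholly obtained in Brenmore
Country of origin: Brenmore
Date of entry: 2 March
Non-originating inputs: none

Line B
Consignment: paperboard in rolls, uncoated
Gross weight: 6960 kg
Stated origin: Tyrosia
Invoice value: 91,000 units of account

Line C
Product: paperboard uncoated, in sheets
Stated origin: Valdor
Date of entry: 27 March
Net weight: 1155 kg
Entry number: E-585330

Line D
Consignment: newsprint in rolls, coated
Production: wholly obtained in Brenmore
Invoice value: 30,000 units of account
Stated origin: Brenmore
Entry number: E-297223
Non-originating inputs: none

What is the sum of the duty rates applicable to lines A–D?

Line A: printing paper → 7.3; coated → 7.3.2; in sheets → 7.3.2.1. Scheduled 21%. Brenmore agreement on 7.3: wholly obtained → 7% available; Brenmore agreement on 7.3.2.2: 7.3.2.1 not covered; preferential 7%. → 7%.
Line B: paperboard → 7.2; uncoated → 7.2.2; in rolls → 7.2.2.2. Scheduled 24%. No special measure applies. → 24%.
Line C: paperboard → 7.2; uncoated → 7.2.2; in sheets → 7.2.2.1. Scheduled 3%. No special measure applies. → 3%.
Line D: newsprint → 7.1; coated → 7.1.2; in rolls → 7.1.2.1. Scheduled 33%. quota on 7.1.2 open → in-quota 26%; Brenmore agreement on 7.3: 7.1.2.1 not covered; Brenmore agreement on 7.3.2.2: 7.1.2.1 not covered. → 26%.
Sum: 7% + 24% + 3% + 26% = 60%.

60%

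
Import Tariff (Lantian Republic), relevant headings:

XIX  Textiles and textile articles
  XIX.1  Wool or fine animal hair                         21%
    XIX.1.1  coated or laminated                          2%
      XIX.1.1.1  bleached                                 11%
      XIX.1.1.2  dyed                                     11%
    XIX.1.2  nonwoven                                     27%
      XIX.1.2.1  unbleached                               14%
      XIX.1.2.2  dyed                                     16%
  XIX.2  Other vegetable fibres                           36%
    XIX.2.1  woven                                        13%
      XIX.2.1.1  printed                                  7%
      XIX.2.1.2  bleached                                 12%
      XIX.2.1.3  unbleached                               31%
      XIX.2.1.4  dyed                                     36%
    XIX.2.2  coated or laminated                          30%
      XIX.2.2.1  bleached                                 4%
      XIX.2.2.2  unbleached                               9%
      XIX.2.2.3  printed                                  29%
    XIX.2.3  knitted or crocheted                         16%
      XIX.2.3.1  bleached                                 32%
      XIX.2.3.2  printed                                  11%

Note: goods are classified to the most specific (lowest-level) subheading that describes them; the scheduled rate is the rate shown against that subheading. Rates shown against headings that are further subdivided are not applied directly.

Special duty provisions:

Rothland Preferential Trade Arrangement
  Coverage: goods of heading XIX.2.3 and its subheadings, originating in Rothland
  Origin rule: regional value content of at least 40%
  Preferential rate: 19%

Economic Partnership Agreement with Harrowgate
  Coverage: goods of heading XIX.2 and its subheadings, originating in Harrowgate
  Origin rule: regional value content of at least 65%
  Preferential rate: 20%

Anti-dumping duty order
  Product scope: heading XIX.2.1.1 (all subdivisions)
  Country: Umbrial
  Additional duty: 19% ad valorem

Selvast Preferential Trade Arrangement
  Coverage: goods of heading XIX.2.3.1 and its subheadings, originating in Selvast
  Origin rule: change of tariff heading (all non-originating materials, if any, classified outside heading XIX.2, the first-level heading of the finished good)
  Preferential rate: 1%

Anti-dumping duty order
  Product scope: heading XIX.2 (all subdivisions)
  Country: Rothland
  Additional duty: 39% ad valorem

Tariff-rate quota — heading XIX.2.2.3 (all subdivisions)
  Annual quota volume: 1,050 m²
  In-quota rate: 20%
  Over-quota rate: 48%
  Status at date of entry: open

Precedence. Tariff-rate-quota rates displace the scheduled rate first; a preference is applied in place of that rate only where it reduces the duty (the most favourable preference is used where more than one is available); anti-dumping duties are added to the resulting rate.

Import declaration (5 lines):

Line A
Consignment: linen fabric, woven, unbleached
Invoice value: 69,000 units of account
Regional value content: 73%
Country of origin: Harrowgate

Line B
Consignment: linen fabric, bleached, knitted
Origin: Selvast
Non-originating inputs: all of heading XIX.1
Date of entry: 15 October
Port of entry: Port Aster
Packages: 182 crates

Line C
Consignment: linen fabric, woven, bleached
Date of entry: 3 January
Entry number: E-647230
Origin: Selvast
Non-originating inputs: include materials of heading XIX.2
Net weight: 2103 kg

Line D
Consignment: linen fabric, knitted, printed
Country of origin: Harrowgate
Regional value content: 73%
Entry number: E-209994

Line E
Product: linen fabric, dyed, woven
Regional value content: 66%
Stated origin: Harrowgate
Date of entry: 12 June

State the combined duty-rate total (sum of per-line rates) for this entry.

64%

Line A: linen → XIX.2; woven → XIX.2.1; unbleached → XIX.2.1.3. Scheduled 31%. Harrowgate agreement on XIX.2: RVC ≥ 65% → 20% available; preferential 20%. → 20%.
Line B: linen → XIX.2; knitted → XIX.2.3; bleached → XIX.2.3.1. Scheduled 32%. Selvast agreement on XIX.2.3.1: CTH met → 1% available; preferential 1%. → 1%.
Line C: linen → XIX.2; woven → XIX.2.1; bleached → XIX.2.1.2. Scheduled 12%. Selvast agreement on XIX.2.3.1: XIX.2.1.2 not covered. → 12%.
Line D: linen → XIX.2; knitted → XIX.2.3; printed → XIX.2.3.2. Scheduled 11%. Harrowgate agreement on XIX.2: RVC ≥ 65% → 20% available; preference 20% not lower than 11% → no reduction. → 11%.
Line E: linen → XIX.2; woven → XIX.2.1; dyed → XIX.2.1.4. Scheduled 36%. Harrowgate agreement on XIX.2: RVC ≥ 65% → 20% available; preferential 20%. → 20%.
Sum: 20% + 1% + 12% + 11% + 20% = 64%.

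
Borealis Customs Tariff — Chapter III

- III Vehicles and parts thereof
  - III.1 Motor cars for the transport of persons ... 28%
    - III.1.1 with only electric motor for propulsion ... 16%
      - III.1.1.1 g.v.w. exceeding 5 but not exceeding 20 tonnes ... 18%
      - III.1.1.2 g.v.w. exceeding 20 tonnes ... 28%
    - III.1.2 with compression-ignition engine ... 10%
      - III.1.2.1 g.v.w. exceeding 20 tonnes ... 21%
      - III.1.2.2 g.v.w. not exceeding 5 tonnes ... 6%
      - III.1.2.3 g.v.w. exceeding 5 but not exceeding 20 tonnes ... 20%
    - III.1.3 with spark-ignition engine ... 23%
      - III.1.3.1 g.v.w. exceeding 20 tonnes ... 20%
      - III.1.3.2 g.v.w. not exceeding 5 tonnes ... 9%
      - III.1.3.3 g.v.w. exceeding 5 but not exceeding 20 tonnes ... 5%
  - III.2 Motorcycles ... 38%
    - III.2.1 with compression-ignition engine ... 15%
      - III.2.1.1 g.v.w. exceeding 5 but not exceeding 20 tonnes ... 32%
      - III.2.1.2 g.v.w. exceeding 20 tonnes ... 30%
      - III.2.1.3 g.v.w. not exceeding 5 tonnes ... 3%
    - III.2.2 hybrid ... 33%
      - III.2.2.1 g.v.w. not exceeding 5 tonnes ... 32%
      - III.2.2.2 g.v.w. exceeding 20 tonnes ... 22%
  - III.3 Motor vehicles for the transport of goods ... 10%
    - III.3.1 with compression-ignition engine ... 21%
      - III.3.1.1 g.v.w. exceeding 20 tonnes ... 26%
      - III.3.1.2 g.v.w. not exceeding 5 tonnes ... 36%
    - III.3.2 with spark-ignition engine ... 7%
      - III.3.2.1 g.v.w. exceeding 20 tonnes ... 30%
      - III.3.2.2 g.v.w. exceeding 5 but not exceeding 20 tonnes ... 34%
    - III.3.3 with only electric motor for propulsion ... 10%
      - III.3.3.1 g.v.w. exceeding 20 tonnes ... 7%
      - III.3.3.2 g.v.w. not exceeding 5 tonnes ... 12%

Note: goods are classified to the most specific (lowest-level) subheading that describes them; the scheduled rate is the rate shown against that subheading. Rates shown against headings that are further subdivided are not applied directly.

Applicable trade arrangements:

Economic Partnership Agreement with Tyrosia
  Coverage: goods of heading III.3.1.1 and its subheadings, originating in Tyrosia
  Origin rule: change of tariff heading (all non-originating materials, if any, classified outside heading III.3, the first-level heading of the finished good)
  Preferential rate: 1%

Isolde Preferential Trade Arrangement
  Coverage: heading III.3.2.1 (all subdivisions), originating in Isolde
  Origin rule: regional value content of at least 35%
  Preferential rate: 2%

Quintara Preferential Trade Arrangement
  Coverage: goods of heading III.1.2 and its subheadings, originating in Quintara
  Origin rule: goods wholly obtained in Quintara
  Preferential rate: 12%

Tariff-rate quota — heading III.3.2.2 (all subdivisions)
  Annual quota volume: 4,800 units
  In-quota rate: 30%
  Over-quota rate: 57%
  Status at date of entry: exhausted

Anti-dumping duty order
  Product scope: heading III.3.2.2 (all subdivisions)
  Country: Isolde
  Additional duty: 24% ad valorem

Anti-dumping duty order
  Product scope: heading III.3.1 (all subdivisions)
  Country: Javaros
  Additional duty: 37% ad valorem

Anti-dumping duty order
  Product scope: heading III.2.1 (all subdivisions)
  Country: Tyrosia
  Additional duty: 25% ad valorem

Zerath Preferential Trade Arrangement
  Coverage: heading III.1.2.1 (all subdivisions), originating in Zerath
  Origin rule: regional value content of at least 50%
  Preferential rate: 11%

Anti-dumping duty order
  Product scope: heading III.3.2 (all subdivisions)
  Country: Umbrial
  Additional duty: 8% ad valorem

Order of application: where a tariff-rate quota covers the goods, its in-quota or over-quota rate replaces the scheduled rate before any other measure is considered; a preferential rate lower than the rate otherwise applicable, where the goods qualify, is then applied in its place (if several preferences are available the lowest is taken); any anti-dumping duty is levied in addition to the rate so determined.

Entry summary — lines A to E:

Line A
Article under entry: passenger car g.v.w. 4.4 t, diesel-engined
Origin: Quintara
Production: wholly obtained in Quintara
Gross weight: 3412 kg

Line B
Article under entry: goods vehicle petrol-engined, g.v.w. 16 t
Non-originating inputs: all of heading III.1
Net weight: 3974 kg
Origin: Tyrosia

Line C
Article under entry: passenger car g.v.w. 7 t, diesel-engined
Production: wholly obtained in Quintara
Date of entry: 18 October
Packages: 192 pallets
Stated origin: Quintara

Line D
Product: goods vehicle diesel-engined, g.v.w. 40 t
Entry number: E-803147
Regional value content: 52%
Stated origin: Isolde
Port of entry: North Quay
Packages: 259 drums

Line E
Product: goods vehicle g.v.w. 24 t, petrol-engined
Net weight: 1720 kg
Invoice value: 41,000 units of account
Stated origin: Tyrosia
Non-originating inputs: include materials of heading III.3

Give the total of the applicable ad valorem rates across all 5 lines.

Line A: passenger car → III.1; diesel-engined → III.1.2; g.v.w. 4.4 t → III.1.2.2. Scheduled 6%. Quintara agreement on III.1.2: wholly obtained → 12% available; preference 12% not lower than 6% → no reduction. → 6%.
Line B: goods vehicle → III.3; petrol-engined → III.3.2; g.v.w. 16 t → III.3.2.2. Scheduled 34%. quota on III.3.2.2 exhausted → over-quota 57%; Tyrosia agreement on III.3.1.1: III.3.2.2 not covered. → 57%.
Line C: passenger car → III.1; diesel-engined → III.1.2; g.v.w. 7 t → III.1.2.3. Scheduled 20%. Quintara agreement on III.1.2: wholly obtained → 12% available; preferential 12%. → 12%.
Line D: goods vehicle → III.3; diesel-engined → III.3.1; g.v.w. 40 t → III.3.1.1. Scheduled 26%. Isolde agreement on III.3.2.1: III.3.1.1 not covered. → 26%.
Line E: goods vehicle → III.3; petrol-engined → III.3.2; g.v.w. 24 t → III.3.2.1. Scheduled 30%. Tyrosia agreement on III.3.1.1: III.3.2.1 not covered. → 30%.
Sum: 6% + 57% + 12% + 26% + 30% = 131%.

131%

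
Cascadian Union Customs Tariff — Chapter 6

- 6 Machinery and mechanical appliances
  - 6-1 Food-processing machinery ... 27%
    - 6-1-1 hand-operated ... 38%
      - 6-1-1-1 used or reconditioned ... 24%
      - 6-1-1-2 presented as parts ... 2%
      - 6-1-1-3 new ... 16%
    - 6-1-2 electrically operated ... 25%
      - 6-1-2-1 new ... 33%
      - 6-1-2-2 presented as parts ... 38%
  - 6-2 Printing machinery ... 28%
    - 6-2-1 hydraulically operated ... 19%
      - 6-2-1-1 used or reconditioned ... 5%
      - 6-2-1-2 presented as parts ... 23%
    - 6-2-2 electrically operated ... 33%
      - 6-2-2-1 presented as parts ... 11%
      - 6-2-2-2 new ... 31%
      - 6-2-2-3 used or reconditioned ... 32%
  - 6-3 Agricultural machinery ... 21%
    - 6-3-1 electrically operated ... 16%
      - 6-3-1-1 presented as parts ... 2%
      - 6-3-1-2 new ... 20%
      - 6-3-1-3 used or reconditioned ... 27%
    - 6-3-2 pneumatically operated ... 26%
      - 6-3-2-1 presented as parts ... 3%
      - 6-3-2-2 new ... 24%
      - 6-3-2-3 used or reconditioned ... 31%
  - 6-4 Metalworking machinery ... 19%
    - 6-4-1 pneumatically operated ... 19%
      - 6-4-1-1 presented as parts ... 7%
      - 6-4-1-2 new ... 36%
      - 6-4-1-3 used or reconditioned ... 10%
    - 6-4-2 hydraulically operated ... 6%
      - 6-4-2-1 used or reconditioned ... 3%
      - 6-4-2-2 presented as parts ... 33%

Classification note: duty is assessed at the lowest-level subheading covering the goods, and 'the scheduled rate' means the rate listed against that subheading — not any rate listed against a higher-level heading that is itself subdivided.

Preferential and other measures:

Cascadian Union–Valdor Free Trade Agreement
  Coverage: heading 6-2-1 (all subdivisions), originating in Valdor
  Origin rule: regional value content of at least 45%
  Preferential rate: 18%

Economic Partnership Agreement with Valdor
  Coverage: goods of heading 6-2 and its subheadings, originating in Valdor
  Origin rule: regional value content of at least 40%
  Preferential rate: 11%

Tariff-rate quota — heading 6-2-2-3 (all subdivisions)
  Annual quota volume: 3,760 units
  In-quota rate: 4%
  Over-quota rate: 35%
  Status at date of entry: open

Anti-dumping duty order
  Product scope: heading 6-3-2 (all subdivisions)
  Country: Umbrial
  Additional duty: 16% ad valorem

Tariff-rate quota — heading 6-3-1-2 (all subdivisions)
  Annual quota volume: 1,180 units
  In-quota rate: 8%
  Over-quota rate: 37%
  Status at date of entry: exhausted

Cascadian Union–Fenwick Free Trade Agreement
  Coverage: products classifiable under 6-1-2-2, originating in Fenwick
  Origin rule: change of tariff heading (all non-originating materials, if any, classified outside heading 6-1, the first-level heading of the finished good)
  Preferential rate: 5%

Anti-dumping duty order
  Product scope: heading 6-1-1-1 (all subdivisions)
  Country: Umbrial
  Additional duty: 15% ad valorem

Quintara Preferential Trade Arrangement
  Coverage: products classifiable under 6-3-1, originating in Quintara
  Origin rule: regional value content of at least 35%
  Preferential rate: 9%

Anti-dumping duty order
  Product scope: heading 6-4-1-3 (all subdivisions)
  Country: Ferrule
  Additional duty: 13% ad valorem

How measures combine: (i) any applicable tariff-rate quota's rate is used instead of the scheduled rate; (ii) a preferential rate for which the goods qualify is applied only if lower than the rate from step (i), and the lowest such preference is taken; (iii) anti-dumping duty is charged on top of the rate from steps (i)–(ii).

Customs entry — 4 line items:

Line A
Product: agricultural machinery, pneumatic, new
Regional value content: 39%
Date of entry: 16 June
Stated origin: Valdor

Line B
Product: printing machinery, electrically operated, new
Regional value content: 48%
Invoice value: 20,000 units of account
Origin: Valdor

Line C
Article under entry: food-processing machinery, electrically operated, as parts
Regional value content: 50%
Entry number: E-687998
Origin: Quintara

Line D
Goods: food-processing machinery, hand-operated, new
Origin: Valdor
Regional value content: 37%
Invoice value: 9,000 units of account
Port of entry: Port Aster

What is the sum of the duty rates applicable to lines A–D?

Line A: agricultural → 6-3; pneumatic → 6-3-2; new → 6-3-2-2. Scheduled 24%. Valdor agreement on 6-2-1: 6-3-2-2 not covered; Valdor agreement on 6-2: 6-3-2-2 not covered. → 24%.
Line B: printing → 6-2; electrically operated → 6-2-2; new → 6-2-2-2. Scheduled 31%. Valdor agreement on 6-2-1: 6-2-2-2 not covered; Valdor agreement on 6-2: RVC ≥ 40% → 11% available; preferential 11%. → 11%.
Line C: food-processing → 6-1; electrically operated → 6-1-2; as parts → 6-1-2-2. Scheduled 38%. Quintara agreement on 6-3-1: 6-1-2-2 not covered. → 38%.
Line D: food-processing → 6-1; hand-operated → 6-1-1; new → 6-1-1-3. Scheduled 16%. Valdor agreement on 6-2-1: 6-1-1-3 not covered; Valdor agreement on 6-2: 6-1-1-3 not covered. → 16%.
Sum: 24% + 11% + 38% + 16% = 89%.

89%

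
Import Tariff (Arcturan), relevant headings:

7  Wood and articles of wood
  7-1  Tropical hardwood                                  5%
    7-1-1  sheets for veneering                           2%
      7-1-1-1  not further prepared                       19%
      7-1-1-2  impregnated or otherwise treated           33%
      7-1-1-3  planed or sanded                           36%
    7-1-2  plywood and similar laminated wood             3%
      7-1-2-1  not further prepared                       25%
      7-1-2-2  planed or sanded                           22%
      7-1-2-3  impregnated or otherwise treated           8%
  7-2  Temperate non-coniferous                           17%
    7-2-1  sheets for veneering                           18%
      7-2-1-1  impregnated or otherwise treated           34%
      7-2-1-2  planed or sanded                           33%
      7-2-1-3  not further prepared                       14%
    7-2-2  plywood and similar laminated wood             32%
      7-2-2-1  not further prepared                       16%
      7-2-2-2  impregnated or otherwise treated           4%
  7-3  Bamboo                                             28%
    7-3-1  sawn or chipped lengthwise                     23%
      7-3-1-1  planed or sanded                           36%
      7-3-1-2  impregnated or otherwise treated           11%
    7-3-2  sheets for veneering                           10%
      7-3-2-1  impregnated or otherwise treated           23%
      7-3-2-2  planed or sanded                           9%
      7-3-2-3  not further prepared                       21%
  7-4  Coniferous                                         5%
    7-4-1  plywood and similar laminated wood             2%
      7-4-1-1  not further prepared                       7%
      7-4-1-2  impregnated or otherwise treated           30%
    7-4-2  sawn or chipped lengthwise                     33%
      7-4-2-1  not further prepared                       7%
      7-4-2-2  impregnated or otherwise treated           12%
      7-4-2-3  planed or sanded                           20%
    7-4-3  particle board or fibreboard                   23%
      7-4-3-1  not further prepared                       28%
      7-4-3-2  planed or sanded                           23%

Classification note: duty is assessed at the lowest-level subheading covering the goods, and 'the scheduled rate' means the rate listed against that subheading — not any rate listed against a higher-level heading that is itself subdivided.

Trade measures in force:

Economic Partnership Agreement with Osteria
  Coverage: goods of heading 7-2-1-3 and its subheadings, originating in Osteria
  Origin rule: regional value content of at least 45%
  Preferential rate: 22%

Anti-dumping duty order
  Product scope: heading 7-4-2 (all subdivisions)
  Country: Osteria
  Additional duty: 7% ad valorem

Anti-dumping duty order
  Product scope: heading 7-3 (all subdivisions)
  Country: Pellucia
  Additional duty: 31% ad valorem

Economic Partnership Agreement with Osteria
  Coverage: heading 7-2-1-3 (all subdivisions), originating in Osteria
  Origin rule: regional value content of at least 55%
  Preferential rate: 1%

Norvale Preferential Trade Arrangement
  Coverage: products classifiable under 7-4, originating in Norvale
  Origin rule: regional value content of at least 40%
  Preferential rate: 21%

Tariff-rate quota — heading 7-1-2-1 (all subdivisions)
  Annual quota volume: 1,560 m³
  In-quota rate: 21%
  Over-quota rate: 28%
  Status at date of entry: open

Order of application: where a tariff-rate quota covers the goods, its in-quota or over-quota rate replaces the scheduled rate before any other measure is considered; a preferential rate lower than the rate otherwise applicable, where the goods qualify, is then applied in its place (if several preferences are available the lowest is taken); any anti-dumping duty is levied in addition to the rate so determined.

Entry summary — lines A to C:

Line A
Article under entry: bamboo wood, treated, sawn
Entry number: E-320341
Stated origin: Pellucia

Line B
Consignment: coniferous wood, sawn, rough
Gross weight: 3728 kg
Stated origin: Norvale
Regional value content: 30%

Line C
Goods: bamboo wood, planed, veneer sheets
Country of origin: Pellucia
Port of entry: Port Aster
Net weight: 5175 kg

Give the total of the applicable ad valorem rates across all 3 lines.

89%

Line A: bamboo → 7-3; sawn → 7-3-1; treated → 7-3-1-2. Scheduled 11%. anti-dumping (Pellucia, 7-3): +31%; total 11% + 31% = 42%. → 42%.
Line B: coniferous → 7-4; sawn → 7-4-2; rough → 7-4-2-1. Scheduled 7%. Norvale agreement on 7-4: RVC < 40%. → 7%.
Line C: bamboo → 7-3; veneer sheets → 7-3-2; planed → 7-3-2-2. Scheduled 9%. anti-dumping (Pellucia, 7-3): +31%; total 9% + 31% = 40%. → 40%.
Sum: 42% + 7% + 40% = 89%.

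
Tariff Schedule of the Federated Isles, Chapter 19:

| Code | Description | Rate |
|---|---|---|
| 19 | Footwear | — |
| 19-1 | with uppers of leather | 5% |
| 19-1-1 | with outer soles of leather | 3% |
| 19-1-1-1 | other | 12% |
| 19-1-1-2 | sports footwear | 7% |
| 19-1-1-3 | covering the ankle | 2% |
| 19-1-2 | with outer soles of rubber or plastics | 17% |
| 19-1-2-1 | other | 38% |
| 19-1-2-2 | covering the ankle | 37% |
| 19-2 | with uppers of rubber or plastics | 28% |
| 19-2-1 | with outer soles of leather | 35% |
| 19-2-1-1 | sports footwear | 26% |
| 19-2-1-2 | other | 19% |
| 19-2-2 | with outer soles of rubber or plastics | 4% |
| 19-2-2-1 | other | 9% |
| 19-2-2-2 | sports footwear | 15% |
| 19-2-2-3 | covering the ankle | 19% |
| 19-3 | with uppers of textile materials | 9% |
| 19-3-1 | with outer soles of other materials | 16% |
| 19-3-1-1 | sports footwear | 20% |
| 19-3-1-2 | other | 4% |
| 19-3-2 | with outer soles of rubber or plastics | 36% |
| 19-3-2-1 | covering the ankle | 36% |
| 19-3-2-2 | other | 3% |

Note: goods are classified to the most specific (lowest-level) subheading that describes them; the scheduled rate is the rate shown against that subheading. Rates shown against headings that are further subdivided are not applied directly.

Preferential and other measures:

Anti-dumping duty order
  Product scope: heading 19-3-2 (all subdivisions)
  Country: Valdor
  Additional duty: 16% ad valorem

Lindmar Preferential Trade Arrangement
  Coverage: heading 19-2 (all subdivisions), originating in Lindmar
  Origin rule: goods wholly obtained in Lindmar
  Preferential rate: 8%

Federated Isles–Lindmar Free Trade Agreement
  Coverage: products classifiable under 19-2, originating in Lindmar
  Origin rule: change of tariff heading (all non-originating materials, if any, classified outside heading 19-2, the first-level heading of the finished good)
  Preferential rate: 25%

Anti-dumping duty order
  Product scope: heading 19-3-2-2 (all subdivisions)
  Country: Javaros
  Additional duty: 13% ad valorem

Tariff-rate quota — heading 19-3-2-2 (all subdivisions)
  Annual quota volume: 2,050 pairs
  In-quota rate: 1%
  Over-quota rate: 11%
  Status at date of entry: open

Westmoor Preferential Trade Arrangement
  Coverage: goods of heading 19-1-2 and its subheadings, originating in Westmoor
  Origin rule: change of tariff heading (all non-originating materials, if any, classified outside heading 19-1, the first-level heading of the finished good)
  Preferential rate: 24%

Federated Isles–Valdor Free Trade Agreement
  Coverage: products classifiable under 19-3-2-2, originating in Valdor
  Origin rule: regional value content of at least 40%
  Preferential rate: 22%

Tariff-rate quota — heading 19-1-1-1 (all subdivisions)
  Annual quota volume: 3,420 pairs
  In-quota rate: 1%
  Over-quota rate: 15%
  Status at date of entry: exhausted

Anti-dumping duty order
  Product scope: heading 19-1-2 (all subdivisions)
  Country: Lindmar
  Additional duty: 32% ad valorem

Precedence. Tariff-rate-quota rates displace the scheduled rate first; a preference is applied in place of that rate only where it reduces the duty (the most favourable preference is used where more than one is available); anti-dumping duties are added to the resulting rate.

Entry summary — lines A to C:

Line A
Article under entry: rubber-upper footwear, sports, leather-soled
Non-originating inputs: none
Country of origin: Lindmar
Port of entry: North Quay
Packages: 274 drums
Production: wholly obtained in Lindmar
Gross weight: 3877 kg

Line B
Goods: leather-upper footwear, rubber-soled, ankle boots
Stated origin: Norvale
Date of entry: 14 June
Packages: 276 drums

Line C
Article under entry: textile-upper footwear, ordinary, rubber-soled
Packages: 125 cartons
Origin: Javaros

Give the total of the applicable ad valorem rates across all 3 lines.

Line A: rubber-upper → 19-2; leather-soled → 19-2-1; sports → 19-2-1-1. Scheduled 26%. Lindmar agreement on 19-2: wholly obtained → 8% available; Lindmar agreement on 19-2: CTH met → 25% available; preferential 8%. → 8%.
Line B: leather-upper → 19-1; rubber-soled → 19-1-2; ankle boots → 19-1-2-2. Scheduled 37%. No special measure applies. → 37%.
Line C: textile-upper → 19-3; rubber-soled → 19-3-2; ordinary → 19-3-2-2. Scheduled 3%. quota on 19-3-2-2 open → in-quota 1%; anti-dumping (Javaros, 19-3-2-2): +13%; total 1% + 13% = 14%. → 14%.
Sum: 8% + 37% + 14% = 59%.

59%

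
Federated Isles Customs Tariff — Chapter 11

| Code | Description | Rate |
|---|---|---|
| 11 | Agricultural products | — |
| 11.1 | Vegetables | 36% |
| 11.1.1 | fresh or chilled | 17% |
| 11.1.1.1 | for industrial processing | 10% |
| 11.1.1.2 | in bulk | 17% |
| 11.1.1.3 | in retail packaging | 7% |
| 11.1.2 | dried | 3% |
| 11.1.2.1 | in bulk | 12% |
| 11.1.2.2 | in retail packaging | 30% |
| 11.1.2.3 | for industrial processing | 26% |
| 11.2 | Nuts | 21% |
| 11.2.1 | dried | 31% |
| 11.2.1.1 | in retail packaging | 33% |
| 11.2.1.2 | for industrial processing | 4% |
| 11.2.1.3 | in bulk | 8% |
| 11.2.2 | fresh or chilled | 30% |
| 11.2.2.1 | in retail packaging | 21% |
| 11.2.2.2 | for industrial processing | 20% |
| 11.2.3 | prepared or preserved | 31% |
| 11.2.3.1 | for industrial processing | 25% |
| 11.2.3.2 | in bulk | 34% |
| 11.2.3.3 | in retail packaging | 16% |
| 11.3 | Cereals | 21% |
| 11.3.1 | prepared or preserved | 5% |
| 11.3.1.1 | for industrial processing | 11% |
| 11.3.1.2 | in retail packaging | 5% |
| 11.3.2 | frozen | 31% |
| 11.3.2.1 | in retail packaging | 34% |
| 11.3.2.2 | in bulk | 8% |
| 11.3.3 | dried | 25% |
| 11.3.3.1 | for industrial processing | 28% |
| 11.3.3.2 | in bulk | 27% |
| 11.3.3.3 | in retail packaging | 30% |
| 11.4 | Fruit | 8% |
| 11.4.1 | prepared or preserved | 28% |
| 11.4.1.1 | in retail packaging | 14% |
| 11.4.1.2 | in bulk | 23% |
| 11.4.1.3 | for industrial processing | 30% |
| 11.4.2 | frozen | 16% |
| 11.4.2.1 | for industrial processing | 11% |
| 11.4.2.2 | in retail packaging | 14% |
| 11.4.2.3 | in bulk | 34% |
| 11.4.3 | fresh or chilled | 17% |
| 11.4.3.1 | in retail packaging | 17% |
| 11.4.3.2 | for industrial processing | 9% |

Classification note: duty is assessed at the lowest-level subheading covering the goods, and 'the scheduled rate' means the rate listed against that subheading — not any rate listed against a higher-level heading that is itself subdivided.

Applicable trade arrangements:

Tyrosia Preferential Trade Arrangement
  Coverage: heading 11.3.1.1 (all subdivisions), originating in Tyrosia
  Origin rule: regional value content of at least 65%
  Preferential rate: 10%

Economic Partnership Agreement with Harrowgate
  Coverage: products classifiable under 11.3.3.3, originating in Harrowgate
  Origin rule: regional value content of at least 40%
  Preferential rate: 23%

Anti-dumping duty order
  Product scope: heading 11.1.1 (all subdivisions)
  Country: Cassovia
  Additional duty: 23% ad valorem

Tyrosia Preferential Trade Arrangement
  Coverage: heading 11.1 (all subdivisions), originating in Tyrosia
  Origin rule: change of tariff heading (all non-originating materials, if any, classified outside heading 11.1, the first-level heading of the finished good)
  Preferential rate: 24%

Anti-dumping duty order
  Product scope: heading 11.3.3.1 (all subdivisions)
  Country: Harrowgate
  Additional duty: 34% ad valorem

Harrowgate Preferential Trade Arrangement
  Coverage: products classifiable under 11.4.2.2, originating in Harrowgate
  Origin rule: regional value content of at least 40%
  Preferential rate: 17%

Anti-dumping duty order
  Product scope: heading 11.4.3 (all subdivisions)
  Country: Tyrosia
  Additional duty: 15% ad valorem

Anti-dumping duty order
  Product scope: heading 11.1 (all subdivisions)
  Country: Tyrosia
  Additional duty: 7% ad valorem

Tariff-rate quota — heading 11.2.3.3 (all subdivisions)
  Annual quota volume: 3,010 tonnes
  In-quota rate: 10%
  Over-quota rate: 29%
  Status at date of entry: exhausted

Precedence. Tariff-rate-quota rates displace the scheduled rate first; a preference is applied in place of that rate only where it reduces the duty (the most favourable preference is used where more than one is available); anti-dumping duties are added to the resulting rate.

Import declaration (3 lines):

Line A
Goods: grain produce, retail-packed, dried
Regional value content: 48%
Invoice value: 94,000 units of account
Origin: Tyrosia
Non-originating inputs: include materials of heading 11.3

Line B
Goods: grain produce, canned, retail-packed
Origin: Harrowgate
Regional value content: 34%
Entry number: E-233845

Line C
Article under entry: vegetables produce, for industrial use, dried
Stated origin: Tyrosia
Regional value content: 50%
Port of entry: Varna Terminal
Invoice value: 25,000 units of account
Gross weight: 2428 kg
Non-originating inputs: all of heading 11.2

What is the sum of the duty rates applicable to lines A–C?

Line A: grain → 11.3; dried → 11.3.3; retail-packed → 11.3.3.3. Scheduled 30%. Tyrosia agreement on 11.3.1.1: 11.3.3.3 not covered; Tyrosia agreement on 11.1: 11.3.3.3 not covered. → 30%.
Line B: grain → 11.3; canned → 11.3.1; retail-packed → 11.3.1.2. Scheduled 5%. Harrowgate agreement on 11.3.3.3: 11.3.1.2 not covered; Harrowgate agreement on 11.4.2.2: 11.3.1.2 not covered. → 5%.
Line C: vegetables → 11.1; dried → 11.1.2; for industrial use → 11.1.2.3. Scheduled 26%. Tyrosia agreement on 11.3.1.1: 11.1.2.3 not covered; Tyrosia agreement on 11.1: CTH met → 24% available; preferential 24%; anti-dumping (Tyrosia, 11.1): +7%; total 24% + 7% = 31%. → 31%.
Sum: 30% + 5% + 31% = 66%.

66%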